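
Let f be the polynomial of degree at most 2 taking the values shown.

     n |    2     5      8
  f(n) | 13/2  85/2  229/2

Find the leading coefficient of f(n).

2

Write f(n) = an^2 + bn + c. Substituting each data point gives a linear system:
  4a + 2b + c = 13/2
  25a + 5b + c = 85/2
  64a + 8b + c = 229/2
Solving the system yields a = 2, b = -2, c = 5/2.
So f(n) = 2n² - 2n + 5/2.
The leading coefficient is 2.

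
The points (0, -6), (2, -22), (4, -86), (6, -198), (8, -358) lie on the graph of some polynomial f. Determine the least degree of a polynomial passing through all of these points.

Forward differences of the values at x = 0, 2, 4, 6, 8:
  f  : -6  -22  -86  -198  -358
  Δ  : -16  -64  -112  -160
  Δ^2: -48  -48  -48
  Δ^3: 0  0
  Δ^4: 0
The second differences are constant (-48) and nonzero, while all higher differences vanish, so the minimal degree is 2.

2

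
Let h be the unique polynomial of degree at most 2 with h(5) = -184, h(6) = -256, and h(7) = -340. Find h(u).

h(u) = -6u^2 - 6u - 4

Using the Lagrange interpolation formula with nodes 5, 6, 7:
  L_0(u) = (u - 6)(u - 7) / 2
  L_1(u) = (u - 5)(u - 7) / -1
  L_2(u) = (u - 5)(u - 6) / 2
Then h(u) = -184·L_0(u) - 256·L_1(u) - 340·L_2(u).
Expanding and collecting terms gives h(u) = -6u^2 - 6u - 4.
Check: h(6) = -256. ✓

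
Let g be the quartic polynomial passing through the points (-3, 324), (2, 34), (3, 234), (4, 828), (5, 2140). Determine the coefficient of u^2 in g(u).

Write g(u) = au^4 + bu^3 + cu^2 + du + e. Substituting each data point gives a linear system:
  81a - 27b + 9c - 3d + e = 324
  16a + 8b + 4c + 2d + e = 34
  81a + 27b + 9c + 3d + e = 234
  256a + 64b + 16c + 4d + e = 828
  625a + 125b + 25c + 5d + e = 2140
Solving the system yields a = 4, b = -2, c = -5, d = 3, e = 0.
So g(u) = 4u^4 - 2u^3 - 5u^2 + 3u.
The coefficient of u^2 is -5.

-5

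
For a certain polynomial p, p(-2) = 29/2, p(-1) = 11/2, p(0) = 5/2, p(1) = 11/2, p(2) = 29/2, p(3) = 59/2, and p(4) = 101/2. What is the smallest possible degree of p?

Forward differences of the values at t = -2, -1, 0, 1, 2, 3, 4:
  p  : 29/2  11/2  5/2  11/2  29/2  59/2  101/2
  Δ  : -9  -3  3  9  15  21
  Δ^2: 6  6  6  6  6
  Δ^3: 0  0  0  0
  Δ^4: 0  0  0
  Δ^5: 0  0
  Δ^6: 0
The second differences are constant (6) and nonzero, while all higher differences vanish, so the minimal degree is 2.

2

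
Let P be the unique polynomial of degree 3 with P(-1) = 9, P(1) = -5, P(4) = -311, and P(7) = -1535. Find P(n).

P(n) = -4n^3 - 3n^2 - 3n + 5

Using the Lagrange interpolation formula with nodes -1, 1, 4, 7:
  L_0(n) = (n - 1)(n - 4)(n - 7) / -80
  L_1(n) = (n + 1)(n - 4)(n - 7) / 36
  L_2(n) = (n + 1)(n - 1)(n - 7) / -45
  L_3(n) = (n + 1)(n - 1)(n - 4) / 144
Then P(n) = 9·L_0(n) - 5·L_1(n) - 311·L_2(n) - 1535·L_3(n).
Expanding and collecting terms gives P(n) = -4n^3 - 3n^2 - 3n + 5.
Check: P(-1) = 9. ✓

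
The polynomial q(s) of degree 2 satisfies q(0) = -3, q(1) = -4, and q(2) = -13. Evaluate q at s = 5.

Write q(s) = as^2 + bs + c. Substituting each data point gives a linear system:
  c = -3
  a + b + c = -4
  4a + 2b + c = -13
Solving the system yields a = -4, b = 3, c = -3.
So q(s) = -4s^2 + 3s - 3.
Then q(5) = -88.

-88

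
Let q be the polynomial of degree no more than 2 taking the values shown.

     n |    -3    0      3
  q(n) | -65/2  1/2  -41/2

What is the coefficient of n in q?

2

Write q(n) = an^2 + bn + c. Substituting each data point gives a linear system:
  9a - 3b + c = -65/2
  c = 1/2
  9a + 3b + c = -41/2
Solving the system yields a = -3, b = 2, c = 1/2.
So q(n) = -3n² + 2n + 1/2.
The coefficient of n is 2.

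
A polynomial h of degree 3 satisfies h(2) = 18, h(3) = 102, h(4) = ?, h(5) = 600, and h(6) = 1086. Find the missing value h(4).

284

The 4 known points determine the degree-3 polynomial uniquely.
Write h(n) = an^3 + bn^2 + cn + d. Substituting each data point gives a linear system:
  8a + 4b + 2c + d = 18
  27a + 9b + 3c + d = 102
  125a + 25b + 5c + d = 600
  216a + 36b + 6c + d = 1086
Solving the system yields a = 6, b = -5, c = -5, d = 0.
So h(n) = 6n^3 - 5n^2 - 5n.
Then h(4) = 284.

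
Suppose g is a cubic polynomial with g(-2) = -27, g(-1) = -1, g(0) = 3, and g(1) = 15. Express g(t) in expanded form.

g(t) = 5t^3 + 4t^2 + 3t + 3

Using the Lagrange interpolation formula with nodes -2, -1, 0, 1:
  L_0(t) = (t + 1)t(t - 1) / -6
  L_1(t) = (t + 2)t(t - 1) / 2
  L_2(t) = (t + 2)(t + 1)(t - 1) / -2
  L_3(t) = (t + 2)(t + 1)t / 6
Then g(t) = -27·L_0(t) - 1·L_1(t) + 3·L_2(t) + 15·L_3(t).
Expanding and collecting terms gives g(t) = 5t^3 + 4t^2 + 3t + 3.
Check: g(-2) = -27. ✓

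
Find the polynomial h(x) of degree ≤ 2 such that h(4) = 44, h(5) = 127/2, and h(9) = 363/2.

h(x) = 2x^2 + (3/2)x + 6

Write h(x) = ax^2 + bx + c. Substituting each data point gives a linear system:
  16a + 4b + c = 44
  25a + 5b + c = 127/2
  81a + 9b + c = 363/2
Solving the system yields a = 2, b = 3/2, c = 6.
So h(x) = 2x² + (3/2)x + 6.
Check: h(5) = 127/2. ✓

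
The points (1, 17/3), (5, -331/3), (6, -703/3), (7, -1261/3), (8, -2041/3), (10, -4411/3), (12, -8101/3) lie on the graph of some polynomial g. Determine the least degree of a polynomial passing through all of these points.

Divided differences on the nodes 1, 5, 6, 7, 8, 10, 12:
  order 0: 17/3  -331/3  -703/3  -1261/3  -2041/3  -4411/3  -8101/3
  order 1: -29  -124  -186  -260  -395  -615
  order 2: -19  -31  -37  -45  -55
  order 3: -2  -2  -2  -2
  order 4: 0  0  0
  order 5: 0  0
  order 6: 0
The order-3 divided differences are all -2 (nonzero) and every higher order vanishes, so the data lies on a polynomial of degree exactly 3.

3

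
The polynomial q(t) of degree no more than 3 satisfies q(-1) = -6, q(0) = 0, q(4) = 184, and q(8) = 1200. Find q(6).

Write q(t) = at^3 + bt^2 + ct + d. Substituting each data point gives a linear system:
  -a + b - c + d = -6
  d = 0
  64a + 16b + 4c + d = 184
  512a + 64b + 8c + d = 1200
Solving the system yields a = 2, b = 2, c = 6, d = 0.
So q(t) = 2t^3 + 2t^2 + 6t.
Then q(6) = 540.

540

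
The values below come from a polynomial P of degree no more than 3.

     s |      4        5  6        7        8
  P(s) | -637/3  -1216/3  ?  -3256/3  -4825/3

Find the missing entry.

-2071/3

The 4 known points determine the degree-3 polynomial uniquely.
Write P(s) = as^3 + bs^2 + cs + d. Substituting each data point gives a linear system:
  64a + 16b + 4c + d = -637/3
  125a + 25b + 5c + d = -1216/3
  343a + 49b + 7c + d = -3256/3
  512a + 64b + 8c + d = -4825/3
Solving the system yields a = -3, b = -1, c = -1, d = -1/3.
So P(s) = -3s^3 - s^2 - s - 1/3.
Then P(6) = -2071/3.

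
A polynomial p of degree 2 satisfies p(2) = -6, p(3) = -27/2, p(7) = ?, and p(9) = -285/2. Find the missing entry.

-167/2

The 3 known points determine the degree-2 polynomial uniquely.
Write p(n) = an^2 + bn + c. Substituting each data point gives a linear system:
  4a + 2b + c = -6
  9a + 3b + c = -27/2
  81a + 9b + c = -285/2
Solving the system yields a = -2, b = 5/2, c = -3.
So p(n) = -2n² + (5/2)n - 3.
Then p(7) = -167/2.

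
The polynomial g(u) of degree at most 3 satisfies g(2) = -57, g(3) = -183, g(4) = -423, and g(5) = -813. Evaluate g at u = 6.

-1389

Forward differences of the values at u = 2, 3, 4, 5:
  g  : -57  -183  -423  -813
  Δ  : -126  -240  -390
  Δ^2: -114  -150
  Δ^3: -36
The third differences are constant, confirming degree 3.
Interpolating (Newton forward form) and evaluating at u = 6 gives g(6) = -1389.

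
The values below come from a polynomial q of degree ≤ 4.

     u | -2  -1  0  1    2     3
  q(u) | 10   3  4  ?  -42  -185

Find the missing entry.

The 5 known points determine the degree-4 polynomial uniquely.
Write q(u) = au^4 + bu^3 + cu^2 + du + e. Substituting each data point gives a linear system:
  16a - 8b + 4c - 2d + e = 10
  a - b + c - d + e = 3
  e = 4
  16a + 8b + 4c + 2d + e = -42
  81a + 27b + 9c + 3d + e = -185
Solving the system yields a = -1, b = -4, c = -1, d = 3, e = 4.
So q(u) = -u⁴ - 4u³ - u² + 3u + 4.
Then q(1) = 1.

1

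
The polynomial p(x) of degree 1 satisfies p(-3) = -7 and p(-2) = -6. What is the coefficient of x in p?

Write p(x) = ax + b. Substituting each data point gives a linear system:
  -3a + b = -7
  -2a + b = -6
Solving the system yields a = 1, b = -4.
So p(x) = x - 4.
The leading coefficient is 1.

1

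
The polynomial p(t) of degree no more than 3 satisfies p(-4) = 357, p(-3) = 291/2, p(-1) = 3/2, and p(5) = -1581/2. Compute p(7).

-4269/2

Write p(t) = at^3 + bt^2 + ct + d. Substituting each data point gives a linear system:
  -64a + 16b - 4c + d = 357
  -27a + 9b - 3c + d = 291/2
  -a + b - c + d = 3/2
  125a + 25b + 5c + d = -1581/2
Solving the system yields a = -6, b = -3/2, c = 0, d = -3.
So p(t) = -6t³ - (3/2)t² - 3.
Then p(7) = -4269/2.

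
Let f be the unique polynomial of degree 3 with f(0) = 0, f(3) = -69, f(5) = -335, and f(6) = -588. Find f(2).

Using the Lagrange interpolation formula with nodes 0, 3, 5, 6:
  L_0(s) = (s - 3)(s - 5)(s - 6) / -90
  L_1(s) = s(s - 5)(s - 6) / 18
  L_2(s) = s(s - 3)(s - 6) / -10
  L_3(s) = s(s - 3)(s - 5) / 18
Then f(s) = 0·L_0(s) - 69·L_1(s) - 335·L_2(s) - 588·L_3(s).
Expanding and collecting terms gives f(s) = -3s^3 + 2s^2 - 2s.
Evaluating at s = 2: f(2) = -20.

-20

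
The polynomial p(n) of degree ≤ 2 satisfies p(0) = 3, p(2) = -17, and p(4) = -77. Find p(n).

p(n) = -5n^2 + 3

Write p(n) = an^2 + bn + c. Substituting each data point gives a linear system:
  c = 3
  4a + 2b + c = -17
  16a + 4b + c = -77
Solving the system yields a = -5, b = 0, c = 3.
So p(n) = -5n^2 + 3.
Check: p(0) = 3. ✓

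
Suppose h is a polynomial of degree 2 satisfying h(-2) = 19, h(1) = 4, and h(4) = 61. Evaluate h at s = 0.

Write h(s) = as^2 + bs + c. Substituting each data point gives a linear system:
  4a - 2b + c = 19
  a + b + c = 4
  16a + 4b + c = 61
Solving the system yields a = 4, b = -1, c = 1.
So h(s) = 4s^2 - s + 1.
Then h(0) = 1.

1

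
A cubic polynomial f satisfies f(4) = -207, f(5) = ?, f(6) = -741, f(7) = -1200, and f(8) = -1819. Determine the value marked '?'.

-418

On equispaced nodes a degree-3 polynomial has vanishing fourth forward difference, so
  f(4) - 4·f(5) + 6·f(6) - 4·f(7) + f(8) = 0.
Substituting the known values and solving for f(5):
  -4·f(5) = 1672
  f(5) = -418.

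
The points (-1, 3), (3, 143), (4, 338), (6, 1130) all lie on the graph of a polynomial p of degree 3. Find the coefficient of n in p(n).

-4

Write p(n) = an^3 + bn^2 + cn + d. Substituting each data point gives a linear system:
  -a + b - c + d = 3
  27a + 9b + 3c + d = 143
  64a + 16b + 4c + d = 338
  216a + 36b + 6c + d = 1130
Solving the system yields a = 5, b = 2, c = -4, d = 2.
So p(n) = 5n³ + 2n² - 4n + 2.
The coefficient of n is -4.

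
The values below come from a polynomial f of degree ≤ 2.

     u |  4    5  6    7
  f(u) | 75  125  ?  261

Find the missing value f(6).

The 3 known points determine the degree-2 polynomial uniquely.
Write f(u) = au^2 + bu + c. Substituting each data point gives a linear system:
  16a + 4b + c = 75
  25a + 5b + c = 125
  49a + 7b + c = 261
Solving the system yields a = 6, b = -4, c = -5.
So f(u) = 6u^2 - 4u - 5.
Then f(6) = 187.

187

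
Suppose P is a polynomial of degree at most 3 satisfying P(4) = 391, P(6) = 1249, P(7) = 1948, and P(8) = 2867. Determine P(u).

P(u) = 5u^3 + 5u^2 - u - 5

Using the Lagrange interpolation formula with nodes 4, 6, 7, 8:
  L_0(u) = (u - 6)(u - 7)(u - 8) / -24
  L_1(u) = (u - 4)(u - 7)(u - 8) / 4
  L_2(u) = (u - 4)(u - 6)(u - 8) / -3
  L_3(u) = (u - 4)(u - 6)(u - 7) / 8
Then P(u) = 391·L_0(u) + 1249·L_1(u) + 1948·L_2(u) + 2867·L_3(u).
Expanding and collecting terms gives P(u) = 5u³ + 5u² - u - 5.
Check: P(8) = 2867. ✓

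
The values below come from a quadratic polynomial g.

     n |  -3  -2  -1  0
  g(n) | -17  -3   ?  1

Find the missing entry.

3

On equispaced nodes a degree-2 polynomial has vanishing third forward difference, so
  - g(-3) + 3·g(-2) - 3·g(-1) + g(0) = 0.
Substituting the known values and solving for g(-1):
  -3·g(-1) = -9
  g(-1) = 3.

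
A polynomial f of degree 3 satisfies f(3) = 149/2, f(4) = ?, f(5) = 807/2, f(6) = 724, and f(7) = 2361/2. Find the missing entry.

195

The 4 known points determine the degree-3 polynomial uniquely.
Write f(x) = ax^3 + bx^2 + cx + d. Substituting each data point gives a linear system:
  27a + 9b + 3c + d = 149/2
  125a + 25b + 5c + d = 807/2
  216a + 36b + 6c + d = 724
  343a + 49b + 7c + d = 2361/2
Solving the system yields a = 4, b = -4, c = 1/2, d = 1.
So f(x) = 4x^3 - 4x^2 + (1/2)x + 1.
Then f(4) = 195.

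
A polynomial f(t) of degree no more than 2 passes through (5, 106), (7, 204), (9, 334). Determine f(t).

Write f(t) = at^2 + bt + c. Substituting each data point gives a linear system:
  25a + 5b + c = 106
  49a + 7b + c = 204
  81a + 9b + c = 334
Solving the system yields a = 4, b = 1, c = 1.
So f(t) = 4t^2 + t + 1.
Check: f(5) = 106. ✓

f(t) = 4t^2 + t + 1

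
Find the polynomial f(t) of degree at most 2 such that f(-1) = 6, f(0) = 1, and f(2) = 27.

Write f(t) = at^2 + bt + c. Substituting each data point gives a linear system:
  a - b + c = 6
  c = 1
  4a + 2b + c = 27
Solving the system yields a = 6, b = 1, c = 1.
So f(t) = 6t^2 + t + 1.
Check: f(-1) = 6. ✓

f(t) = 6t^2 + t + 1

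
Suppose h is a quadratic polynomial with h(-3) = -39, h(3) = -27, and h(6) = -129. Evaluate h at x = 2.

Using the Lagrange interpolation formula with nodes -3, 3, 6:
  L_0(x) = (x - 3)(x - 6) / 54
  L_1(x) = (x + 3)(x - 6) / -18
  L_2(x) = (x + 3)(x - 3) / 27
Then h(x) = -39·L_0(x) - 27·L_1(x) - 129·L_2(x).
Expanding and collecting terms gives h(x) = -4x² + 2x + 3.
Evaluating at x = 2: h(2) = -9.

-9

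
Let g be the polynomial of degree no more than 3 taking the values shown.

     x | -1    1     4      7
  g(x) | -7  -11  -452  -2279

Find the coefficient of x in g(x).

4

Write g(x) = ax^3 + bx^2 + cx + d. Substituting each data point gives a linear system:
  -a + b - c + d = -7
  a + b + c + d = -11
  64a + 16b + 4c + d = -452
  343a + 49b + 7c + d = -2279
Solving the system yields a = -6, b = -5, c = 4, d = -4.
So g(x) = -6x^3 - 5x^2 + 4x - 4.
The coefficient of x is 4.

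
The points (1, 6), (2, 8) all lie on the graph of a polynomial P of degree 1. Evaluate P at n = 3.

10

Using the Lagrange interpolation formula with nodes 1, 2:
  L_0(n) = (n - 2) / -1
  L_1(n) = (n - 1) / 1
Then P(n) = 6·L_0(n) + 8·L_1(n).
Expanding and collecting terms gives P(n) = 2n + 4.
Evaluating at n = 3: P(3) = 10.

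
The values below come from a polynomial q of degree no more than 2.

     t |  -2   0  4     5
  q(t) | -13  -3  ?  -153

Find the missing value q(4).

-103

The 3 known points determine the degree-2 polynomial uniquely.
Write q(t) = at^2 + bt + c. Substituting each data point gives a linear system:
  4a - 2b + c = -13
  c = -3
  25a + 5b + c = -153
Solving the system yields a = -5, b = -5, c = -3.
So q(t) = -5t² - 5t - 3.
Then q(4) = -103.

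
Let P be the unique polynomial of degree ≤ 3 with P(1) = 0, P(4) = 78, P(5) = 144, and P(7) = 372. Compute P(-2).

-24

Write P(u) = au^3 + bu^2 + cu + d. Substituting each data point gives a linear system:
  a + b + c + d = 0
  64a + 16b + 4c + d = 78
  125a + 25b + 5c + d = 144
  343a + 49b + 7c + d = 372
Solving the system yields a = 1, b = 0, c = 5, d = -6.
So P(u) = u^3 + 5u - 6.
Then P(-2) = -24.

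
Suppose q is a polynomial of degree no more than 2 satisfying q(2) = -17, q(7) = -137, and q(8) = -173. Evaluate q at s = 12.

-357

Using the Lagrange interpolation formula with nodes 2, 7, 8:
  L_0(s) = (s - 7)(s - 8) / 30
  L_1(s) = (s - 2)(s - 8) / -5
  L_2(s) = (s - 2)(s - 7) / 6
Then q(s) = -17·L_0(s) - 137·L_1(s) - 173·L_2(s).
Expanding and collecting terms gives q(s) = -2s^2 - 6s + 3.
Evaluating at s = 12: q(12) = -357.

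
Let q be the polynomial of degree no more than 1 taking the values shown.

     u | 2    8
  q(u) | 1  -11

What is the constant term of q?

Write q(u) = au + b. Substituting each data point gives a linear system:
  2a + b = 1
  8a + b = -11
Solving the system yields a = -2, b = 5.
So q(u) = -2u + 5.
The constant term is 5.

5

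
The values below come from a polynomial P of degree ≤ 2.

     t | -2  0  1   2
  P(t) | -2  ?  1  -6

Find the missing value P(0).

The 3 known points determine the degree-2 polynomial uniquely.
Write P(t) = at^2 + bt + c. Substituting each data point gives a linear system:
  4a - 2b + c = -2
  a + b + c = 1
  4a + 2b + c = -6
Solving the system yields a = -2, b = -1, c = 4.
So P(t) = -2t^2 - t + 4.
Then P(0) = 4.

4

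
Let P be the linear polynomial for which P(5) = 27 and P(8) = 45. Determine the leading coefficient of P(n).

Write P(n) = an + b. Substituting each data point gives a linear system:
  5a + b = 27
  8a + b = 45
Solving the system yields a = 6, b = -3.
So P(n) = 6n - 3.
The leading coefficient is 6.

6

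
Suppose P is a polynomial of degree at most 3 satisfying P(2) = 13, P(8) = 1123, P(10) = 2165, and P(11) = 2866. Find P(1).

Using the Lagrange interpolation formula with nodes 2, 8, 10, 11:
  L_0(s) = (s - 8)(s - 10)(s - 11) / -432
  L_1(s) = (s - 2)(s - 10)(s - 11) / 36
  L_2(s) = (s - 2)(s - 8)(s - 11) / -16
  L_3(s) = (s - 2)(s - 8)(s - 10) / 27
Then P(s) = 13·L_0(s) + 1123·L_1(s) + 2165·L_2(s) + 2866·L_3(s).
Expanding and collecting terms gives P(s) = 2s³ + 2s² - 3s - 5.
Evaluating at s = 1: P(1) = -4.

-4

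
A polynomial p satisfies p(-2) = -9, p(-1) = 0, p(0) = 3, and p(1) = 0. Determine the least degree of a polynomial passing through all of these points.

Forward differences of the values at n = -2, -1, 0, 1:
  p  : -9  0  3  0
  Δ  : 9  3  -3
  Δ^2: -6  -6
  Δ^3: 0
The second differences are constant (-6) and nonzero, while all higher differences vanish, so the minimal degree is 2.

2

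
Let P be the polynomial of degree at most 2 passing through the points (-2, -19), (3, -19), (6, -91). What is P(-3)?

-37

Using the Lagrange interpolation formula with nodes -2, 3, 6:
  L_0(u) = (u - 3)(u - 6) / 40
  L_1(u) = (u + 2)(u - 6) / -15
  L_2(u) = (u + 2)(u - 3) / 24
Then P(u) = -19·L_0(u) - 19·L_1(u) - 91·L_2(u).
Expanding and collecting terms gives P(u) = -3u^2 + 3u - 1.
Evaluating at u = -3: P(-3) = -37.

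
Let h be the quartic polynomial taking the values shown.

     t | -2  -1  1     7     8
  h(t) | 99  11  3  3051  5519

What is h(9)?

Write h(t) = at^4 + bt^3 + ct^2 + dt + e. Substituting each data point gives a linear system:
  16a - 8b + 4c - 2d + e = 99
  a - b + c - d + e = 11
  a + b + c + d + e = 3
  2401a + 343b + 49c + 7d + e = 3051
  4096a + 512b + 64c + 8d + e = 5519
Solving the system yields a = 2, b = -6, c = 6, d = 2, e = -1.
So h(t) = 2t⁴ - 6t³ + 6t² + 2t - 1.
Then h(9) = 9251.

9251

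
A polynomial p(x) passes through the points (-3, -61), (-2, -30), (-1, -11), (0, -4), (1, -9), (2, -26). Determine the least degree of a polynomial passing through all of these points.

Forward differences of the values at x = -3, -2, -1, 0, 1, 2:
  p  : -61  -30  -11  -4  -9  -26
  Δ  : 31  19  7  -5  -17
  Δ^2: -12  -12  -12  -12
  Δ^3: 0  0  0
  Δ^4: 0  0
  Δ^5: 0
The second differences are constant (-12) and nonzero, while all higher differences vanish, so the minimal degree is 2.

2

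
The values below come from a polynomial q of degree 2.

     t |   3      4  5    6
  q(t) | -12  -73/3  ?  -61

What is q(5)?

On equispaced nodes a degree-2 polynomial has vanishing third forward difference, so
  - q(3) + 3·q(4) - 3·q(5) + q(6) = 0.
Substituting the known values and solving for q(5):
  -3·q(5) = 122
  q(5) = -122/3.

-122/3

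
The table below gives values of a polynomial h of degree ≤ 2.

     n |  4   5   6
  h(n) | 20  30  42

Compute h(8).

Using the Lagrange interpolation formula with nodes 4, 5, 6:
  L_0(n) = (n - 5)(n - 6) / 2
  L_1(n) = (n - 4)(n - 6) / -1
  L_2(n) = (n - 4)(n - 5) / 2
Then h(n) = 20·L_0(n) + 30·L_1(n) + 42·L_2(n).
Expanding and collecting terms gives h(n) = n^2 + n.
Evaluating at n = 8: h(8) = 72.

72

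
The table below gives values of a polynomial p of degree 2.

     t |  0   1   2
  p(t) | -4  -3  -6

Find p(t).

p(t) = -2t^2 + 3t - 4

Write p(t) = at^2 + bt + c. Substituting each data point gives a linear system:
  c = -4
  a + b + c = -3
  4a + 2b + c = -6
Solving the system yields a = -2, b = 3, c = -4.
So p(t) = -2t^2 + 3t - 4.
Check: p(1) = -3. ✓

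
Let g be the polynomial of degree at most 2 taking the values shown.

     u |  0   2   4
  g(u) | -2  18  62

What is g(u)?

Using the Lagrange interpolation formula with nodes 0, 2, 4:
  L_0(u) = (u - 2)(u - 4) / 8
  L_1(u) = u(u - 4) / -4
  L_2(u) = u(u - 2) / 8
Then g(u) = -2·L_0(u) + 18·L_1(u) + 62·L_2(u).
Expanding and collecting terms gives g(u) = 3u² + 4u - 2.
Check: g(2) = 18. ✓

g(u) = 3u^2 + 4u - 2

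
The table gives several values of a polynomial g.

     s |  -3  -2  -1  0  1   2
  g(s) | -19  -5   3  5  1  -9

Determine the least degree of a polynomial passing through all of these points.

2

Forward differences of the values at s = -3, -2, -1, 0, 1, 2:
  g  : -19  -5  3  5  1  -9
  Δ  : 14  8  2  -4  -10
  Δ^2: -6  -6  -6  -6
  Δ^3: 0  0  0
  Δ^4: 0  0
  Δ^5: 0
The second differences are constant (-6) and nonzero, while all higher differences vanish, so the minimal degree is 2.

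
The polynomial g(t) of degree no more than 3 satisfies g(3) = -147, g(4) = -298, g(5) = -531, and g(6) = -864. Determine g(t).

g(t) = -3t^3 - 5t^2 - 5t - 6

Write g(t) = at^3 + bt^2 + ct + d. Substituting each data point gives a linear system:
  27a + 9b + 3c + d = -147
  64a + 16b + 4c + d = -298
  125a + 25b + 5c + d = -531
  216a + 36b + 6c + d = -864
Solving the system yields a = -3, b = -5, c = -5, d = -6.
So g(t) = -3t³ - 5t² - 5t - 6.
Check: g(6) = -864. ✓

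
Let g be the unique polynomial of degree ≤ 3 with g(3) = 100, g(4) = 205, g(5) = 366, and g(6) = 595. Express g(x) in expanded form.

g(x) = 2x^3 + 4x^2 + 3x + 1

Using the Lagrange interpolation formula with nodes 3, 4, 5, 6:
  L_0(x) = (x - 4)(x - 5)(x - 6) / -6
  L_1(x) = (x - 3)(x - 5)(x - 6) / 2
  L_2(x) = (x - 3)(x - 4)(x - 6) / -2
  L_3(x) = (x - 3)(x - 4)(x - 5) / 6
Then g(x) = 100·L_0(x) + 205·L_1(x) + 366·L_2(x) + 595·L_3(x).
Expanding and collecting terms gives g(x) = 2x^3 + 4x^2 + 3x + 1.
Check: g(3) = 100. ✓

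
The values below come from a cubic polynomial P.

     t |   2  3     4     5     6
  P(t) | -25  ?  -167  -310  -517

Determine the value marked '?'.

-76

On equispaced nodes a degree-3 polynomial has vanishing fourth forward difference, so
  P(2) - 4·P(3) + 6·P(4) - 4·P(5) + P(6) = 0.
Substituting the known values and solving for P(3):
  -4·P(3) = 304
  P(3) = -76.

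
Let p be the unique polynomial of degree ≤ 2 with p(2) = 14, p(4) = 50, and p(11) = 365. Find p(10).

Using the Lagrange interpolation formula with nodes 2, 4, 11:
  L_0(x) = (x - 4)(x - 11) / 18
  L_1(x) = (x - 2)(x - 11) / -14
  L_2(x) = (x - 2)(x - 4) / 63
Then p(x) = 14·L_0(x) + 50·L_1(x) + 365·L_2(x).
Expanding and collecting terms gives p(x) = 3x^2 + 2.
Evaluating at x = 10: p(10) = 302.

302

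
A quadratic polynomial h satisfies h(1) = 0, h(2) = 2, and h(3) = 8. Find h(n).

h(n) = 2n^2 - 4n + 2

Using the Lagrange interpolation formula with nodes 1, 2, 3:
  L_0(n) = (n - 2)(n - 3) / 2
  L_1(n) = (n - 1)(n - 3) / -1
  L_2(n) = (n - 1)(n - 2) / 2
Then h(n) = 0·L_0(n) + 2·L_1(n) + 8·L_2(n).
Expanding and collecting terms gives h(n) = 2n² - 4n + 2.
Check: h(2) = 2. ✓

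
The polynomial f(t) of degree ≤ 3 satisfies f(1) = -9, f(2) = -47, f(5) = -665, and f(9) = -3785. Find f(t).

f(t) = -5t^3 - 2t^2 + 3t - 5

Write f(t) = at^3 + bt^2 + ct + d. Substituting each data point gives a linear system:
  a + b + c + d = -9
  8a + 4b + 2c + d = -47
  125a + 25b + 5c + d = -665
  729a + 81b + 9c + d = -3785
Solving the system yields a = -5, b = -2, c = 3, d = -5.
So f(t) = -5t^3 - 2t^2 + 3t - 5.
Check: f(9) = -3785. ✓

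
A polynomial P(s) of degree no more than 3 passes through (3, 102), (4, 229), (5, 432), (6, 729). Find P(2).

33

Write P(s) = as^3 + bs^2 + cs + d. Substituting each data point gives a linear system:
  27a + 9b + 3c + d = 102
  64a + 16b + 4c + d = 229
  125a + 25b + 5c + d = 432
  216a + 36b + 6c + d = 729
Solving the system yields a = 3, b = 2, c = 2, d = -3.
So P(s) = 3s^3 + 2s^2 + 2s - 3.
Then P(2) = 33.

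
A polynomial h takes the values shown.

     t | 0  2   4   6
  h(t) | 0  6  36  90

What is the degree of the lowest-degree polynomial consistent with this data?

2

Forward differences of the values at t = 0, 2, 4, 6:
  h  : 0  6  36  90
  Δ  : 6  30  54
  Δ^2: 24  24
  Δ^3: 0
The second differences are constant (24) and nonzero, while all higher differences vanish, so the minimal degree is 2.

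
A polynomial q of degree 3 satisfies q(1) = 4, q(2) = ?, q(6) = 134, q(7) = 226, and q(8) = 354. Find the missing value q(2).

6

The 4 known points determine the degree-3 polynomial uniquely.
Write q(s) = as^3 + bs^2 + cs + d. Substituting each data point gives a linear system:
  a + b + c + d = 4
  216a + 36b + 6c + d = 134
  343a + 49b + 7c + d = 226
  512a + 64b + 8c + d = 354
Solving the system yields a = 1, b = -3, c = 4, d = 2.
So q(s) = s^3 - 3s^2 + 4s + 2.
Then q(2) = 6.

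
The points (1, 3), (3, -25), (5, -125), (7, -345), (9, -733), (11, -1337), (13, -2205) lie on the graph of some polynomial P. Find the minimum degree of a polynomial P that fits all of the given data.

3

Forward differences of the values at u = 1, 3, 5, 7, 9, 11, 13:
  P  : 3  -25  -125  -345  -733  -1337  -2205
  Δ  : -28  -100  -220  -388  -604  -868
  Δ^2: -72  -120  -168  -216  -264
  Δ^3: -48  -48  -48  -48
  Δ^4: 0  0  0
  Δ^5: 0  0
  Δ^6: 0
The third differences are constant (-48) and nonzero, while all higher differences vanish, so the minimal degree is 3.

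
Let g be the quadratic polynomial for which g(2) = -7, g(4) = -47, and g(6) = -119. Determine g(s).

Using the Lagrange interpolation formula with nodes 2, 4, 6:
  L_0(s) = (s - 4)(s - 6) / 8
  L_1(s) = (s - 2)(s - 6) / -4
  L_2(s) = (s - 2)(s - 4) / 8
Then g(s) = -7·L_0(s) - 47·L_1(s) - 119·L_2(s).
Expanding and collecting terms gives g(s) = -4s² + 4s + 1.
Check: g(6) = -119. ✓

g(s) = -4s^2 + 4s + 1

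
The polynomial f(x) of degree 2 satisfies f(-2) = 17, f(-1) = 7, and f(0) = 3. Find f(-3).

33

Forward differences of the values at x = -2, -1, 0:
  f  : 17  7  3
  Δ  : -10  -4
  Δ^2: 6
The second differences are constant, confirming degree 2.
Interpolating (Newton forward form) and evaluating at x = -3 gives f(-3) = 33.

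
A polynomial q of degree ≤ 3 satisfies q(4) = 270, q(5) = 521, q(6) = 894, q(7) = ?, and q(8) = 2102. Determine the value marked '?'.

The 4 known points determine the degree-3 polynomial uniquely.
Write q(x) = ax^3 + bx^2 + cx + d. Substituting each data point gives a linear system:
  64a + 16b + 4c + d = 270
  125a + 25b + 5c + d = 521
  216a + 36b + 6c + d = 894
  512a + 64b + 8c + d = 2102
Solving the system yields a = 4, b = 1, c = -2, d = 6.
So q(x) = 4x^3 + x^2 - 2x + 6.
Then q(7) = 1413.

1413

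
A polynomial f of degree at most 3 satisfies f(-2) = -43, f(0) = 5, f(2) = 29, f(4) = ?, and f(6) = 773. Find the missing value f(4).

221

On equispaced nodes a degree-3 polynomial has vanishing fourth forward difference, so
  f(-2) - 4·f(0) + 6·f(2) - 4·f(4) + f(6) = 0.
Substituting the known values and solving for f(4):
  -4·f(4) = -884
  f(4) = 221.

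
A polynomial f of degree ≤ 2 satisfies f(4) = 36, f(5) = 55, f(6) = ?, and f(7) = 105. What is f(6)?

On equispaced nodes a degree-2 polynomial has vanishing third forward difference, so
  - f(4) + 3·f(5) - 3·f(6) + f(7) = 0.
Substituting the known values and solving for f(6):
  -3·f(6) = -234
  f(6) = 78.

78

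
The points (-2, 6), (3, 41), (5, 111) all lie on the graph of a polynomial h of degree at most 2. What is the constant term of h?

Write h(n) = an^2 + bn + c. Substituting each data point gives a linear system:
  4a - 2b + c = 6
  9a + 3b + c = 41
  25a + 5b + c = 111
Solving the system yields a = 4, b = 3, c = -4.
So h(n) = 4n^2 + 3n - 4.
The constant term is -4.

-4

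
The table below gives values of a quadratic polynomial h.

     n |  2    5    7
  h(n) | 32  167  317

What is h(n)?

h(n) = 6n^2 + 3n + 2

Using the Lagrange interpolation formula with nodes 2, 5, 7:
  L_0(n) = (n - 5)(n - 7) / 15
  L_1(n) = (n - 2)(n - 7) / -6
  L_2(n) = (n - 2)(n - 5) / 10
Then h(n) = 32·L_0(n) + 167·L_1(n) + 317·L_2(n).
Expanding and collecting terms gives h(n) = 6n^2 + 3n + 2.
Check: h(5) = 167. ✓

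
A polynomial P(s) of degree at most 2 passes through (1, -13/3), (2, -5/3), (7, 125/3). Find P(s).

P(s) = s^2 - (1/3)s - 5

Using the Lagrange interpolation formula with nodes 1, 2, 7:
  L_0(s) = (s - 2)(s - 7) / 6
  L_1(s) = (s - 1)(s - 7) / -5
  L_2(s) = (s - 1)(s - 2) / 30
Then P(s) = -13/3·L_0(s) - 5/3·L_1(s) + 125/3·L_2(s).
Expanding and collecting terms gives P(s) = s² - (1/3)s - 5.
Check: P(2) = -5/3. ✓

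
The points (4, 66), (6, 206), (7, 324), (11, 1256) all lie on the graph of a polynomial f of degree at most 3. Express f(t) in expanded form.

f(t) = t^3 - t^2 + 4t + 2

Write f(t) = at^3 + bt^2 + ct + d. Substituting each data point gives a linear system:
  64a + 16b + 4c + d = 66
  216a + 36b + 6c + d = 206
  343a + 49b + 7c + d = 324
  1331a + 121b + 11c + d = 1256
Solving the system yields a = 1, b = -1, c = 4, d = 2.
So f(t) = t^3 - t^2 + 4t + 2.
Check: f(7) = 324. ✓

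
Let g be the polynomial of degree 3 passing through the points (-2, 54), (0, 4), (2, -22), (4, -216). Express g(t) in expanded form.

g(t) = -4t^3 + 3t^2 - 3t + 4

Using the Lagrange interpolation formula with nodes -2, 0, 2, 4:
  L_0(t) = t(t - 2)(t - 4) / -48
  L_1(t) = (t + 2)(t - 2)(t - 4) / 16
  L_2(t) = (t + 2)t(t - 4) / -16
  L_3(t) = (t + 2)t(t - 2) / 48
Then g(t) = 54·L_0(t) + 4·L_1(t) - 22·L_2(t) - 216·L_3(t).
Expanding and collecting terms gives g(t) = -4t³ + 3t² - 3t + 4.
Check: g(2) = -22. ✓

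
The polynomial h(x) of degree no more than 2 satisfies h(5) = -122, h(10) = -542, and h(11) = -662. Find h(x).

h(x) = -6x^2 + 6x - 2

Write h(x) = ax^2 + bx + c. Substituting each data point gives a linear system:
  25a + 5b + c = -122
  100a + 10b + c = -542
  121a + 11b + c = -662
Solving the system yields a = -6, b = 6, c = -2.
So h(x) = -6x^2 + 6x - 2.
Check: h(10) = -542. ✓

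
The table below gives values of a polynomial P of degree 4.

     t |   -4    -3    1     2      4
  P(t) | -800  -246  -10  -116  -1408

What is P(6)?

Using the Lagrange interpolation formula with nodes -4, -3, 1, 2, 4:
  L_0(t) = (t + 3)(t - 1)(t - 2)(t - 4) / 240
  L_1(t) = (t + 4)(t - 1)(t - 2)(t - 4) / -140
  L_2(t) = (t + 4)(t + 3)(t - 2)(t - 4) / 60
  L_3(t) = (t + 4)(t + 3)(t - 1)(t - 4) / -60
  L_4(t) = (t + 4)(t + 3)(t - 1)(t - 2) / 336
Then P(t) = -800·L_0(t) - 246·L_1(t) - 10·L_2(t) - 116·L_3(t) - 1408·L_4(t).
Expanding and collecting terms gives P(t) = -4t^4 - 5t^3 - 5t^2 + 4t.
Evaluating at t = 6: P(6) = -6420.

-6420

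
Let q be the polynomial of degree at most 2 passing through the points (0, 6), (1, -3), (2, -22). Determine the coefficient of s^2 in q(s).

Write q(s) = as^2 + bs + c. Substituting each data point gives a linear system:
  c = 6
  a + b + c = -3
  4a + 2b + c = -22
Solving the system yields a = -5, b = -4, c = 6.
So q(s) = -5s^2 - 4s + 6.
The leading coefficient is -5.

-5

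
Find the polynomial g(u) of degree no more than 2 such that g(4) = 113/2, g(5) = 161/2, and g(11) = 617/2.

Write g(u) = au^2 + bu + c. Substituting each data point gives a linear system:
  16a + 4b + c = 113/2
  25a + 5b + c = 161/2
  121a + 11b + c = 617/2
Solving the system yields a = 2, b = 6, c = 1/2.
So g(u) = 2u^2 + 6u + 1/2.
Check: g(11) = 617/2. ✓

g(u) = 2u^2 + 6u + 1/2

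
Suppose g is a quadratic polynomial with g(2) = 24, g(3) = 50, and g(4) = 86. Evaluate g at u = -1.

6

Forward differences of the values at u = 2, 3, 4:
  g  : 24  50  86
  Δ  : 26  36
  Δ^2: 10
The second differences are constant, confirming degree 2.
Interpolating (Newton forward form) and evaluating at u = -1 gives g(-1) = 6.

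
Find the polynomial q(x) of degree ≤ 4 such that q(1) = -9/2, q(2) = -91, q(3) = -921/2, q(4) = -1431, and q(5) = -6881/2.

Write q(x) = ax^4 + bx^3 + cx^2 + dx + e. Substituting each data point gives a linear system:
  a + b + c + d + e = -9/2
  16a + 8b + 4c + 2d + e = -91
  81a + 27b + 9c + 3d + e = -921/2
  256a + 64b + 16c + 4d + e = -1431
  625a + 125b + 25c + 5d + e = -6881/2
Solving the system yields a = -5, b = -3, c = 3/2, d = 5, e = -3.
So q(x) = -5x^4 - 3x^3 + (3/2)x^2 + 5x - 3.
Check: q(2) = -91. ✓

q(x) = -5x^4 - 3x^3 + (3/2)x^2 + 5x - 3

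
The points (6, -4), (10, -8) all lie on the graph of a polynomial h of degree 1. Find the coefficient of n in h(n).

-1

Write h(n) = an + b. Substituting each data point gives a linear system:
  6a + b = -4
  10a + b = -8
Solving the system yields a = -1, b = 2.
So h(n) = -n + 2.
The leading coefficient is -1.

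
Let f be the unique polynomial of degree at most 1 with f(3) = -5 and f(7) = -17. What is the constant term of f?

4

Write f(s) = as + b. Substituting each data point gives a linear system:
  3a + b = -5
  7a + b = -17
Solving the system yields a = -3, b = 4.
So f(s) = -3s + 4.
The constant term is 4.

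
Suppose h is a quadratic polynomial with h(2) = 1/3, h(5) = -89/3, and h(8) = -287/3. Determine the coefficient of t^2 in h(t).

-2

Write h(t) = at^2 + bt + c. Substituting each data point gives a linear system:
  4a + 2b + c = 1/3
  25a + 5b + c = -89/3
  64a + 8b + c = -287/3
Solving the system yields a = -2, b = 4, c = 1/3.
So h(t) = -2t^2 + 4t + 1/3.
The leading coefficient is -2.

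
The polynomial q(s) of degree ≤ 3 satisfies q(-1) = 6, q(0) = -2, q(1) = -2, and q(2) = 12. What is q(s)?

Write q(s) = as^3 + bs^2 + cs + d. Substituting each data point gives a linear system:
  -a + b - c + d = 6
  d = -2
  a + b + c + d = -2
  8a + 4b + 2c + d = 12
Solving the system yields a = 1, b = 4, c = -5, d = -2.
So q(s) = s³ + 4s² - 5s - 2.
Check: q(-1) = 6. ✓

q(s) = s^3 + 4s^2 - 5s - 2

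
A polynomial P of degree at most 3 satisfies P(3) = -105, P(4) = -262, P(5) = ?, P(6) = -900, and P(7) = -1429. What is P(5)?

-519

On equispaced nodes a degree-3 polynomial has vanishing fourth forward difference, so
  P(3) - 4·P(4) + 6·P(5) - 4·P(6) + P(7) = 0.
Substituting the known values and solving for P(5):
  6·P(5) = -3114
  P(5) = -519.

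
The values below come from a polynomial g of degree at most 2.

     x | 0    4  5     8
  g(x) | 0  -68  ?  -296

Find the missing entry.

The 3 known points determine the degree-2 polynomial uniquely.
Write g(x) = ax^2 + bx + c. Substituting each data point gives a linear system:
  c = 0
  16a + 4b + c = -68
  64a + 8b + c = -296
Solving the system yields a = -5, b = 3, c = 0.
So g(x) = -5x^2 + 3x.
Then g(5) = -110.

-110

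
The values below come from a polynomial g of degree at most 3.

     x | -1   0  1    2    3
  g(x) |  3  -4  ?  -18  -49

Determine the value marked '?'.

-7

The 4 known points determine the degree-3 polynomial uniquely.
Write g(x) = ax^3 + bx^2 + cx + d. Substituting each data point gives a linear system:
  -a + b - c + d = 3
  d = -4
  8a + 4b + 2c + d = -18
  27a + 9b + 3c + d = -49
Solving the system yields a = -2, b = 2, c = -3, d = -4.
So g(x) = -2x^3 + 2x^2 - 3x - 4.
Then g(1) = -7.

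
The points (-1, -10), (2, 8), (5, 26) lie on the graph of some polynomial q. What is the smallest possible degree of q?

Forward differences of the values at s = -1, 2, 5:
  q  : -10  8  26
  Δ  : 18  18
  Δ^2: 0
The first differences are constant (18) and nonzero, while all higher differences vanish, so the minimal degree is 1.

1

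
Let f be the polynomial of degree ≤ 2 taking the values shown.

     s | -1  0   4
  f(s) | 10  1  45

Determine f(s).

Write f(s) = as^2 + bs + c. Substituting each data point gives a linear system:
  a - b + c = 10
  c = 1
  16a + 4b + c = 45
Solving the system yields a = 4, b = -5, c = 1.
So f(s) = 4s^2 - 5s + 1.
Check: f(4) = 45. ✓

f(s) = 4s^2 - 5s + 1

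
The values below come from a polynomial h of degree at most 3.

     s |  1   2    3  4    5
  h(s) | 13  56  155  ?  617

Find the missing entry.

334

The 4 known points determine the degree-3 polynomial uniquely.
Write h(s) = as^3 + bs^2 + cs + d. Substituting each data point gives a linear system:
  a + b + c + d = 13
  8a + 4b + 2c + d = 56
  27a + 9b + 3c + d = 155
  125a + 25b + 5c + d = 617
Solving the system yields a = 4, b = 4, c = 3, d = 2.
So h(s) = 4s^3 + 4s^2 + 3s + 2.
Then h(4) = 334.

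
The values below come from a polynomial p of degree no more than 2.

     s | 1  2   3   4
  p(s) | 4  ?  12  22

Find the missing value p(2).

6

On equispaced nodes a degree-2 polynomial has vanishing third forward difference, so
  - p(1) + 3·p(2) - 3·p(3) + p(4) = 0.
Substituting the known values and solving for p(2):
  3·p(2) = 18
  p(2) = 6.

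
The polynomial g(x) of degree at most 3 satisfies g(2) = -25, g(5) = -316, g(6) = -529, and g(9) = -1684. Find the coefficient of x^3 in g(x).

-2

Write g(x) = ax^3 + bx^2 + cx + d. Substituting each data point gives a linear system:
  8a + 4b + 2c + d = -25
  125a + 25b + 5c + d = -316
  216a + 36b + 6c + d = -529
  729a + 81b + 9c + d = -1684
Solving the system yields a = -2, b = -3, c = 2, d = -1.
So g(x) = -2x³ - 3x² + 2x - 1.
The leading coefficient is -2.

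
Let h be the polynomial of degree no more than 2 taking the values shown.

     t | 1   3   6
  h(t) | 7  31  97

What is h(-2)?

Using the Lagrange interpolation formula with nodes 1, 3, 6:
  L_0(t) = (t - 3)(t - 6) / 10
  L_1(t) = (t - 1)(t - 6) / -6
  L_2(t) = (t - 1)(t - 3) / 15
Then h(t) = 7·L_0(t) + 31·L_1(t) + 97·L_2(t).
Expanding and collecting terms gives h(t) = 2t^2 + 4t + 1.
Evaluating at t = -2: h(-2) = 1.

1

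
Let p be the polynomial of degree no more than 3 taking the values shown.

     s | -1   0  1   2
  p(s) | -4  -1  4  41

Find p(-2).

Forward differences of the values at s = -1, 0, 1, 2:
  p  : -4  -1  4  41
  Δ  : 3  5  37
  Δ^2: 2  32
  Δ^3: 30
The third differences are constant, confirming degree 3.
Interpolating (Newton forward form) and evaluating at s = -2 gives p(-2) = -35.

-35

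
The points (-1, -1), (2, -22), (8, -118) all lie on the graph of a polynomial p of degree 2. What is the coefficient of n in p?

-6

Write p(n) = an^2 + bn + c. Substituting each data point gives a linear system:
  a - b + c = -1
  4a + 2b + c = -22
  64a + 8b + c = -118
Solving the system yields a = -1, b = -6, c = -6.
So p(n) = -n^2 - 6n - 6.
The coefficient of n is -6.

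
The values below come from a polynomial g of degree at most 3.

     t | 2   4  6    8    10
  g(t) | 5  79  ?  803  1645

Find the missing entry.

The 4 known points determine the degree-3 polynomial uniquely.
Write g(t) = at^3 + bt^2 + ct + d. Substituting each data point gives a linear system:
  8a + 4b + 2c + d = 5
  64a + 16b + 4c + d = 79
  512a + 64b + 8c + d = 803
  1000a + 100b + 10c + d = 1645
Solving the system yields a = 2, b = -4, c = 5, d = -5.
So g(t) = 2t³ - 4t² + 5t - 5.
Then g(6) = 313.

313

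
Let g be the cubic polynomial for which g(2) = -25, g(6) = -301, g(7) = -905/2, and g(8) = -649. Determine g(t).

g(t) = -t^3 - (3/2)t^2 - 5t - 1

Write g(t) = at^3 + bt^2 + ct + d. Substituting each data point gives a linear system:
  8a + 4b + 2c + d = -25
  216a + 36b + 6c + d = -301
  343a + 49b + 7c + d = -905/2
  512a + 64b + 8c + d = -649
Solving the system yields a = -1, b = -3/2, c = -5, d = -1.
So g(t) = -t^3 - (3/2)t^2 - 5t - 1.
Check: g(7) = -905/2. ✓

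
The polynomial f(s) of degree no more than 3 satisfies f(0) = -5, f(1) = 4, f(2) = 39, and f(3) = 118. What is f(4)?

259

Forward differences of the values at s = 0, 1, 2, 3:
  f  : -5  4  39  118
  Δ  : 9  35  79
  Δ^2: 26  44
  Δ^3: 18
The third differences are constant, confirming degree 3.
Interpolating (Newton forward form) and evaluating at s = 4 gives f(4) = 259.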